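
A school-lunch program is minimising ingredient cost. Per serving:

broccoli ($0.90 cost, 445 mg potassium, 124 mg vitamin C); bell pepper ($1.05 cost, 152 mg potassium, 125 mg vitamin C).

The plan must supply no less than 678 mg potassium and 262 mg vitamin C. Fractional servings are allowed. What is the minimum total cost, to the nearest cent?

A basic optimal solution has at most two foods positive. Try each food alone and each pair with both targets met exactly.
broccoli only: max(678/445, 262/124) = 2.113 servings → $1.90.
bell pepper only: max(678/152, 262/125) = 4.461 servings → $4.68.
broccoli + bell pepper with both tight: 1.222 servings and 0.8842 servings → $2.03.
The minimum over all feasible corners is $1.90.

$1.90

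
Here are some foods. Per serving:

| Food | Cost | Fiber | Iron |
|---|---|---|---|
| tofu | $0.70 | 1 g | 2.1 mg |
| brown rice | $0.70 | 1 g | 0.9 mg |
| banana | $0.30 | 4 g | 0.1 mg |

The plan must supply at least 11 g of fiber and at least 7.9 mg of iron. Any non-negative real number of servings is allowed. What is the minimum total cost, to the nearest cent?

$3.12

tofu only: max(11/1, 7.9/2.1) = 11 servings → $7.70.
brown rice only: max(11/1, 7.9/0.9) = 11 servings → $7.70.
banana only: max(11/4, 7.9/0.1) = 79 servings → $23.70.
tofu + brown rice with both targets exact would need a negative amount; discard.
tofu + banana with both tight: 3.675 servings and 1.831 servings → $3.12.
brown rice + banana with both tight: 8.714 servings and 0.5714 servings → $6.27.
Cheapest feasible corner: $3.12.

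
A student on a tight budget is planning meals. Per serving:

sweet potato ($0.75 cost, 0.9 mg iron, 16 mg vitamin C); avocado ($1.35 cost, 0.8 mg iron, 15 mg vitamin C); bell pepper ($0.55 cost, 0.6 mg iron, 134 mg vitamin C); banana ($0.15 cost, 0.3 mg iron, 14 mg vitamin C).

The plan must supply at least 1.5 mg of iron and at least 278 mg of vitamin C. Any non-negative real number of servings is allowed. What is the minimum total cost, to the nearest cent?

With two linear requirements the optimum uses one or two foods; enumerate the corners.
sweet potato only: max(1.5/0.9, 278/16) = 17.38 servings → $13.03.
avocado only: max(1.5/0.8, 278/15) = 18.53 servings → $25.02.
bell pepper only: max(1.5/0.6, 278/134) = 2.5 servings → $1.38.
banana only: max(1.5/0.3, 278/14) = 19.86 servings → $2.98.
sweet potato + avocado: intersection lies outside the first quadrant.
sweet potato + bell pepper with both tight: 0.3081 servings and 2.038 servings → $1.35.
sweet potato + banana with both targets exact would need a negative amount; discard.
avocado + bell pepper with both tight: 0.3483 servings and 2.036 servings → $1.59.
avocado + banana: intersection lies outside the first quadrant.
bell pepper + banana with both tight: 1.962 servings and 1.075 servings → $1.24.
Cheapest feasible corner: $1.24.

$1.24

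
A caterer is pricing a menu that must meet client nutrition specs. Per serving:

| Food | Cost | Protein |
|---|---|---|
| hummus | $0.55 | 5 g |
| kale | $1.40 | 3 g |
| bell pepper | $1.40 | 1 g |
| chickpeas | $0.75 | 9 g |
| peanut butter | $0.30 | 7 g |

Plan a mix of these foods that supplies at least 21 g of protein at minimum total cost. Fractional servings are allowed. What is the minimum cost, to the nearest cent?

Cost per g of protein: peanut butter $0.0429, chickpeas $0.0833, hummus $0.1100, kale $0.4667, bell pepper $1.4000.
With no serving limits, use only peanut butter: 21 g / 7 g = 3 servings × $0.30 = $0.90.

$0.90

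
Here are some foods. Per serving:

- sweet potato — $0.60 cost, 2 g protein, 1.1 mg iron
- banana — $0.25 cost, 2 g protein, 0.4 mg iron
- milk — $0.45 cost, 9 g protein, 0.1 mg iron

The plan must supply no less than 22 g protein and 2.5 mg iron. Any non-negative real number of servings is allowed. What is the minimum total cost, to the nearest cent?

Minimising a linear cost over {protein ≥ 22, iron ≥ 2.5, servings ≥ 0} — the optimum is at a vertex, using one or two foods.
sweet potato only: max(22/2, 2.5/1.1) = 11 servings → $6.60.
banana only: max(22/2, 2.5/0.4) = 11 servings → $2.75.
milk only: max(22/9, 2.5/0.1) = 25 servings → $11.25.
sweet potato + banana: the both-tight solution has a negative serving — not a feasible corner.
sweet potato + milk with both tight: 2.093 servings and 1.979 servings → $2.15.
banana + milk with both tight: 5.971 servings and 1.118 servings → $2.00.
Cheapest feasible corner: $2.00.

$2.00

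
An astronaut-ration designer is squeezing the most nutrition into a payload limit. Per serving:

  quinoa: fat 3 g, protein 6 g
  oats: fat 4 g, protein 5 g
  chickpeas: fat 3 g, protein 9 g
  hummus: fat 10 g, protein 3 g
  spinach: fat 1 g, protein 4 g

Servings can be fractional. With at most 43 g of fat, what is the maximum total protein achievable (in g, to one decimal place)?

172.0 g

Protein per g fat: spinach 4, chickpeas 3, quinoa 2, oats 1.25, hummus 0.3.
With no serving limits, spend the whole fat allowance on spinach: 43 g / 1 g × 4 g = 172.0 g.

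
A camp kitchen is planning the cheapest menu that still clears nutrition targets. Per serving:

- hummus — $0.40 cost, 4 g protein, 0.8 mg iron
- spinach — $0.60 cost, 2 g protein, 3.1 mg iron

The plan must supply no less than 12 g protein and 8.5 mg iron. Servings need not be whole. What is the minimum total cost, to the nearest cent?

$2.10

At the optimum either one food covers both requirements or two foods hit both targets exactly; no other combination can be cheaper.
hummus only: max(12/4, 8.5/0.8) = 10.62 servings → $4.25.
spinach only: max(12/2, 8.5/3.1) = 6 servings → $3.60.
hummus + spinach with both tight: 1.87 servings and 2.259 servings → $2.10.
The minimum over all feasible corners is $2.10.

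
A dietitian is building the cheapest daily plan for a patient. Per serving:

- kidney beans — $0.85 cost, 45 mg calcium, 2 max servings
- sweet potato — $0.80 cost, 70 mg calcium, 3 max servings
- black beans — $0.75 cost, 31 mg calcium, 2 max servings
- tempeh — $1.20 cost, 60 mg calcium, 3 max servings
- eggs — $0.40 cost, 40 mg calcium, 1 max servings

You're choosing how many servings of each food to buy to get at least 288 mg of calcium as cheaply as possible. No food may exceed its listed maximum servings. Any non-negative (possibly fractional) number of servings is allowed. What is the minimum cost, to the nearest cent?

Cost per mg of calcium: eggs $0.0100, sweet potato $0.0114, kidney beans $0.0189, tempeh $0.0200, black beans $0.0242.
Take 1 serving of eggs: +40.0 mg calcium for $0.40 (total $0.40, still need 248.0 mg).
Take 3 servings of sweet potato: +210.0 mg calcium for $2.40 (total $2.80, still need 38.0 mg).
Take 0.8444 servings of kidney beans: +38.0 mg calcium for $0.72 (total $3.52, still need 0.0 mg).
Filling from the cheapest source first is optimal under one linear minimum: $3.52.

$3.52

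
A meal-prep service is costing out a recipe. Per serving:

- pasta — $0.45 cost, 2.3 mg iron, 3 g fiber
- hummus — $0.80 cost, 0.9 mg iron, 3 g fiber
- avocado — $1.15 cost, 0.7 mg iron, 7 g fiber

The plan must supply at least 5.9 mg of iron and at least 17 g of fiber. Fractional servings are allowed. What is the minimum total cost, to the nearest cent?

Compare the cost at each extreme point of the feasible region.
pasta only: max(5.9/2.3, 17/3) = 5.667 servings → $2.55.
hummus only: max(5.9/0.9, 17/3) = 6.556 servings → $5.24.
avocado only: max(5.9/0.7, 17/7) = 8.429 servings → $9.69.
pasta + hummus with both tight: 0.5714 servings and 5.095 servings → $4.33.
pasta + avocado with both tight: 2.1 servings and 1.529 servings → $2.70.
hummus + avocado: the both-tight solution has a negative serving — not a feasible corner.
So the least-cost plan costs $2.55.

$2.55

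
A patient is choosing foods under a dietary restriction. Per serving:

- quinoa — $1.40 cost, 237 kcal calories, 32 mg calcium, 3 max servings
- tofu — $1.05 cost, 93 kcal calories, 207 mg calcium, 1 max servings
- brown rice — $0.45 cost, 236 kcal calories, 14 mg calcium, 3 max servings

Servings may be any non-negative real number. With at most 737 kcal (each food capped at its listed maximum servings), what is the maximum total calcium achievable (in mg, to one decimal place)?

Calcium per kcal: tofu 2.226, quinoa 0.135, brown rice 0.05932.
Take 1 serving of tofu: uses 93 kcal, +207.0 mg calcium (running total 207.0 mg).
Take 2.717 servings of quinoa: uses 644 kcal, +87.0 mg calcium (running total 294.0 mg).
Filling greedily by calcium-per-kcal is optimal for one linear limit, giving 294.0 mg.

294.0 mg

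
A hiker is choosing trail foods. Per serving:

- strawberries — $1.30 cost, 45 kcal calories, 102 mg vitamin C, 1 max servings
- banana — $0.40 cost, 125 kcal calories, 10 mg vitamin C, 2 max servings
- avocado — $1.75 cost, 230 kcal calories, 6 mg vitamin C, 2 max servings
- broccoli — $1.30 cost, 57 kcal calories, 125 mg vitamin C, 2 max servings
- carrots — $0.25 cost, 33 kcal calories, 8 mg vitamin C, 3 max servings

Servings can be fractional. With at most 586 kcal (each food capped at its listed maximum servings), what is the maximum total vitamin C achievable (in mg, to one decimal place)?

398.0 mg

Vitamin C per kcal: strawberries 2.267, broccoli 2.193, carrots 0.2424, banana 0.08, avocado 0.02609.
Take 1 serving of strawberries: uses 45 kcal, +102.0 mg vitamin C (running total 102.0 mg).
Take 2 servings of broccoli: uses 114 kcal, +250.0 mg vitamin C (running total 352.0 mg).
Take 3 servings of carrots: uses 99 kcal, +24.0 mg vitamin C (running total 376.0 mg).
Take 2 servings of banana: uses 250 kcal, +20.0 mg vitamin C (running total 396.0 mg).
Take 0.3391 servings of avocado: uses 78 kcal, +2.0 mg vitamin C (running total 398.0 mg).
Filling greedily by vitamin C-per-kcal is optimal for one linear limit, giving 398.0 mg.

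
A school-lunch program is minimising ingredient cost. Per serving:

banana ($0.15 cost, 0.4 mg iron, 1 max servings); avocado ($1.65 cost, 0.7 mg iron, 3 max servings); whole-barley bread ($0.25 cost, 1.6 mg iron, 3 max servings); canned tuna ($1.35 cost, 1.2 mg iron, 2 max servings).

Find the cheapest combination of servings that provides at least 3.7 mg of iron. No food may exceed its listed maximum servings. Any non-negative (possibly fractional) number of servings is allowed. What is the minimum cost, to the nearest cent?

$0.58

Cost per mg of iron: whole-barley bread $0.1562, banana $0.3750, canned tuna $1.1250, avocado $2.3571.
Take 2.312 servings of whole-barley bread: +3.7 mg iron for $0.58 (total $0.58, still need 0.0 mg).
Filling from the cheapest source first is optimal under one linear minimum: $0.58.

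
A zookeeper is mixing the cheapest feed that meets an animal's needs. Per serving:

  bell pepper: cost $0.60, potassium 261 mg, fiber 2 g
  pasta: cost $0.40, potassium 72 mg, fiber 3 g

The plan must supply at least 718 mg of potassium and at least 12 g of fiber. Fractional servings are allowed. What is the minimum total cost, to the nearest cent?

With two linear requirements the optimum uses one or two foods; enumerate the corners.
bell pepper only: max(718/261, 12/2) = 6 servings → $3.60.
pasta only: max(718/72, 12/3) = 9.972 servings → $3.99.
bell pepper + pasta with both tight: 2.019 servings and 2.654 servings → $2.27.
So the least-cost plan costs $2.27.

$2.27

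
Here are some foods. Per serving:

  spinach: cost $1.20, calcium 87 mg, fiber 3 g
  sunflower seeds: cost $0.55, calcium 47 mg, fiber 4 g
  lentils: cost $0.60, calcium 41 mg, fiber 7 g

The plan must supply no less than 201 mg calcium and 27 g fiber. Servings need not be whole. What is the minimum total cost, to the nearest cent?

$2.69

At the optimum either one food covers both requirements or two foods hit both targets exactly; no other combination can be cheaper.
spinach only: max(201/87, 27/3) = 9 servings → $10.80.
sunflower seeds only: max(201/47, 27/4) = 6.75 servings → $3.71.
lentils only: max(201/41, 27/7) = 4.902 servings → $2.94.
spinach + sunflower seeds with both targets exact would need a negative amount; discard.
spinach + lentils with both tight: 0.6173 servings and 3.593 servings → $2.90.
sunflower seeds + lentils with both tight: 1.818 servings and 2.818 servings → $2.69.
The minimum over all feasible corners is $2.69.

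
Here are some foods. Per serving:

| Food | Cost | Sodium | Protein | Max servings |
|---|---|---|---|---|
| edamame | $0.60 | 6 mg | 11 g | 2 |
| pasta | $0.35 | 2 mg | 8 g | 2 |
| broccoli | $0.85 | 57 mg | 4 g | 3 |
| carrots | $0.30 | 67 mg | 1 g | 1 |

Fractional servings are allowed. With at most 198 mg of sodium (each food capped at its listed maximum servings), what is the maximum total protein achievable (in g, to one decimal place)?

Protein per mg sodium: pasta 4, edamame 1.833, broccoli 0.07018, carrots 0.01493.
Take 2 servings of pasta: uses 4 mg sodium, +16.0 g protein (running total 16.0 g).
Take 2 servings of edamame: uses 12 mg sodium, +22.0 g protein (running total 38.0 g).
Take 3 servings of broccoli: uses 171 mg sodium, +12.0 g protein (running total 50.0 g).
Take 0.1642 servings of carrots: uses 11 mg sodium, +0.2 g protein (running total 50.2 g).
Greedy by best ratio exhausts the sodium allowance optimally: 50.2 g.

50.2 g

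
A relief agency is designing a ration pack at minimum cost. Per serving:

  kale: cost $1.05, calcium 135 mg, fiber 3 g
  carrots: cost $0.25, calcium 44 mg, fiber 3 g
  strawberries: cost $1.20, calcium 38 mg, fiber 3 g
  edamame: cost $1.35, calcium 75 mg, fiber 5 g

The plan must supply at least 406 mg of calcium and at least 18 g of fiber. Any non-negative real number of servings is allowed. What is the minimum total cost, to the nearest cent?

Check every corner: each single food scaled to meet both minima, and each pair solved so both constraints bind.
kale only: max(406/135, 18/3) = 6 servings → $6.30.
carrots only: max(406/44, 18/3) = 9.227 servings → $2.31.
strawberries only: max(406/38, 18/3) = 10.68 servings → $12.82.
edamame only: max(406/75, 18/5) = 5.413 servings → $7.31.
kale + carrots with both tight: 1.56 servings and 4.44 servings → $2.75.
kale + strawberries with both tight: 1.835 servings and 4.165 servings → $6.92.
kale + edamame with both tight: 1.511 servings and 2.693 servings → $5.22.
carrots + strawberries with both targets exact would need a negative amount; discard.
carrots + edamame: the both-tight solution has a negative serving — not a feasible corner.
strawberries + edamame: the both-tight solution has a negative serving — not a feasible corner.
Cheapest feasible corner: $2.31.

$2.31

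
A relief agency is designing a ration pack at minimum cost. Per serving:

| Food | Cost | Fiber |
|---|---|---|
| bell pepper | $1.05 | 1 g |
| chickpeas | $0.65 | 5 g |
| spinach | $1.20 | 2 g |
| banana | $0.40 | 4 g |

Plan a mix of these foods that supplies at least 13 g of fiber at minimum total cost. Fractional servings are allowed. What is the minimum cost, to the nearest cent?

$1.30

Cost per g of fiber: banana $0.1000, chickpeas $0.1300, spinach $0.6000, bell pepper $1.0500.
With no serving limits, use only banana: 13 g / 4 g = 3.25 servings × $0.40 = $1.30.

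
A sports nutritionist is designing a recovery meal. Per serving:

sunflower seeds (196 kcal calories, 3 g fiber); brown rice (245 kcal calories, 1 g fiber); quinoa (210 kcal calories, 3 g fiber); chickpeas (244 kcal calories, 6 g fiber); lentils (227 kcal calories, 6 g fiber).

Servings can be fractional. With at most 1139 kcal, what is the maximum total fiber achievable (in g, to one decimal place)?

Fiber per kcal: lentils 0.02643, chickpeas 0.02459, sunflower seeds 0.01531, quinoa 0.01429, brown rice 0.004082.
With no serving limits, spend the whole calories allowance on lentils: 1139 kcal / 227 kcal × 6 g = 30.1 g.

30.1 g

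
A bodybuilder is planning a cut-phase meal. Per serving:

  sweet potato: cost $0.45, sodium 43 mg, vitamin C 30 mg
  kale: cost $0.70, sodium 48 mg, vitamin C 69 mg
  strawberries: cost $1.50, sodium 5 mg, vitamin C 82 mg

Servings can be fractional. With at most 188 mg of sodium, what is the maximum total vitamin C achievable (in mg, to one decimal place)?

Vitamin C per mg sodium: strawberries 16.4, kale 1.438, sweet potato 0.6977.
With no serving limits, spend the whole sodium allowance on strawberries: 188 mg / 5 mg × 82 mg = 3083.2 mg.

3083.2 mg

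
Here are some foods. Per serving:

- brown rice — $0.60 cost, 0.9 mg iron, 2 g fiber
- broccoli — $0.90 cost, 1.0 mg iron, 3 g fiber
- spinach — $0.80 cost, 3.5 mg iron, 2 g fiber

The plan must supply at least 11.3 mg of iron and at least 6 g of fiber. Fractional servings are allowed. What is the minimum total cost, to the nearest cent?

brown rice only: max(11.3/0.9, 6/2) = 12.56 servings → $7.53.
broccoli only: max(11.3/1.0, 6/3) = 11.3 servings → $10.17.
spinach only: max(11.3/3.5, 6/2) = 3.229 servings → $2.58.
brown rice + broccoli: the both-tight solution has a negative serving — not a feasible corner.
brown rice + spinach: intersection lies outside the first quadrant.
broccoli + spinach: the both-tight solution has a negative serving — not a feasible corner.
Cheapest feasible corner: $2.58.

$2.58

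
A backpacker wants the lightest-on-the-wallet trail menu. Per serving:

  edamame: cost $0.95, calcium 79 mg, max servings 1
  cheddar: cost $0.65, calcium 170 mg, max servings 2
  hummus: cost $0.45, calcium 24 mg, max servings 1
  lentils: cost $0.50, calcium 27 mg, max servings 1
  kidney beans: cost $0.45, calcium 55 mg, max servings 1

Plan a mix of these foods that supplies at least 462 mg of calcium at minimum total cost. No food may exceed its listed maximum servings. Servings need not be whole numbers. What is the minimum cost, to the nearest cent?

Cost per mg of calcium: cheddar $0.0038, kidney beans $0.0082, edamame $0.0120, lentils $0.0185, hummus $0.0187.
Take 2 servings of cheddar: +340.0 mg calcium for $1.30 (total $1.30, still need 122.0 mg).
Take 1 serving of kidney beans: +55.0 mg calcium for $0.45 (total $1.75, still need 67.0 mg).
Take 0.8481 servings of edamame: +67.0 mg calcium for $0.81 (total $2.56, still need 0.0 mg).
Greedy by cheapest-per-mg is optimal for a single linear constraint, so the minimum cost is $2.56.

$2.56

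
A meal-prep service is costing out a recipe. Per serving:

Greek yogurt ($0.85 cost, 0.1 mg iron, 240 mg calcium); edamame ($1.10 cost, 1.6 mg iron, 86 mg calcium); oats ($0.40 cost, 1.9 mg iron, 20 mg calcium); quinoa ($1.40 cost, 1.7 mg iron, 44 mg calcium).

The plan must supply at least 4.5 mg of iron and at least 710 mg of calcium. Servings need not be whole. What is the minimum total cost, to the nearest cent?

Two binding constraints pin down two serving amounts, so the optimal mix uses at most two foods. The candidates are each food alone (scaled to the tighter of iron/calcium) and each pair with both constraints tight.
Greek yogurt only: max(4.5/0.1, 710/240) = 45 servings → $38.25.
edamame only: max(4.5/1.6, 710/86) = 8.256 servings → $9.08.
oats only: max(4.5/1.9, 710/20) = 35.5 servings → $14.20.
quinoa only: max(4.5/1.7, 710/44) = 16.14 servings → $22.59.
Greek yogurt + edamame with both tight: 1.995 servings and 2.688 servings → $4.65.
Greek yogurt + oats with both tight: 2.773 servings and 2.222 servings → $3.25.
Greek yogurt + quinoa with both tight: 2.5 servings and 2.5 servings → $5.62.
edamame + oats: the both-tight solution has a negative serving — not a feasible corner.
edamame + quinoa: intersection lies outside the first quadrant.
oats + quinoa: the both-tight solution has a negative serving — not a feasible corner.
Cheapest feasible corner: $3.25.

$3.25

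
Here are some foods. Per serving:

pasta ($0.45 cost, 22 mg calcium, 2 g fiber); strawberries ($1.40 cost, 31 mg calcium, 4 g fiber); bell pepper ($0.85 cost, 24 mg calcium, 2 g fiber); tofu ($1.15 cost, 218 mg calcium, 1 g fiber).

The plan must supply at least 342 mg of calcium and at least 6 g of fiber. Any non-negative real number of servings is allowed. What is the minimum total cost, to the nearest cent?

With two linear requirements the optimum uses one or two foods; enumerate the corners.
pasta only: max(342/22, 6/2) = 15.55 servings → $7.00.
strawberries only: max(342/31, 6/4) = 11.03 servings → $15.45.
bell pepper only: max(342/24, 6/2) = 14.25 servings → $12.11.
tofu only: max(342/218, 6/1) = 6 servings → $6.90.
pasta + strawberries: the both-tight solution has a negative serving — not a feasible corner.
pasta + bell pepper: the both-tight solution has a negative serving — not a feasible corner.
pasta + tofu with both tight: 2.333 servings and 1.333 servings → $2.58.
strawberries + bell pepper with both targets exact would need a negative amount; discard.
strawberries + tofu with both tight: 1.149 servings and 1.405 servings → $3.22.
bell pepper + tofu with both tight: 2.345 servings and 1.311 servings → $3.50.
The minimum over all feasible corners is $2.58.

$2.58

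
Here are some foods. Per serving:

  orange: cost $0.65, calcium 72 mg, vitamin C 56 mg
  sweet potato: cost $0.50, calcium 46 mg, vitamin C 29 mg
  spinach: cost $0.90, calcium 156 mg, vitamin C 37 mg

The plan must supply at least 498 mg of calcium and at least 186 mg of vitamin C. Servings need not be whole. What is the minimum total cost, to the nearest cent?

$3.28

orange only: max(498/72, 186/56) = 6.917 servings → $4.50.
sweet potato only: max(498/46, 186/29) = 10.83 servings → $5.41.
spinach only: max(498/156, 186/37) = 5.027 servings → $4.52.
orange + sweet potato: the both-tight solution has a negative serving — not a feasible corner.
orange + spinach with both tight: 1.744 servings and 2.387 servings → $3.28.
sweet potato + spinach with both tight: 3.753 servings and 2.086 servings → $3.75.
Cheapest feasible corner: $3.28.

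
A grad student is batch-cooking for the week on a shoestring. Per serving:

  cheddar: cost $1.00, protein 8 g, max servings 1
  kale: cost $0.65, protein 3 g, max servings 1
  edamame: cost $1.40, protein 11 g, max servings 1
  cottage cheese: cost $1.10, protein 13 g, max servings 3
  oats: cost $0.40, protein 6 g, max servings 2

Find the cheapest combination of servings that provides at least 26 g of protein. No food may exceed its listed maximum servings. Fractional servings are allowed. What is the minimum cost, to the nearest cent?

Cost per g of protein: oats $0.0667, cottage cheese $0.0846, cheddar $0.1250, edamame $0.1273, kale $0.2167.
Take 2 servings of oats: +12.0 g protein for $0.80 (total $0.80, still need 14.0 g).
Take 1.077 servings of cottage cheese: +14.0 g protein for $1.18 (total $1.98, still need 0.0 g).
Greedy by cheapest-per-g is optimal for a single linear constraint, so the minimum cost is $1.98.

$1.98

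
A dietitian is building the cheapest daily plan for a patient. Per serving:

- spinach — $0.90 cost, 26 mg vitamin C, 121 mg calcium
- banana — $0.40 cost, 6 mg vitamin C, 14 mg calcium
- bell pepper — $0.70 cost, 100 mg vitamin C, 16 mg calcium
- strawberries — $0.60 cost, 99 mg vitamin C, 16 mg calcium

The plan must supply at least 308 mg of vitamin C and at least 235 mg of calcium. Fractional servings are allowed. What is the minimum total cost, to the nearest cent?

Two binding constraints pin down two serving amounts, so the optimal mix uses at most two foods. The candidates are each food alone (scaled to the tighter of vitamin C/calcium) and each pair with both constraints tight.
spinach only: max(308/26, 235/121) = 11.85 servings → $10.66.
banana only: max(308/6, 235/14) = 51.33 servings → $20.53.
bell pepper only: max(308/100, 235/16) = 14.69 servings → $10.28.
strawberries only: max(308/99, 235/16) = 14.69 servings → $8.81.
spinach + banana: the both-tight solution has a negative serving — not a feasible corner.
spinach + bell pepper with both tight: 1.59 servings and 2.667 servings → $3.30.
spinach + strawberries with both tight: 1.586 servings and 2.695 servings → $3.04.
banana + bell pepper with both tight: 14.24 servings and 2.225 servings → $7.25.
banana + strawberries with both tight: 14.21 servings and 2.25 servings → $7.04.
bell pepper + strawberries with both targets exact would need a negative amount; discard.
The minimum over all feasible corners is $3.04.

$3.04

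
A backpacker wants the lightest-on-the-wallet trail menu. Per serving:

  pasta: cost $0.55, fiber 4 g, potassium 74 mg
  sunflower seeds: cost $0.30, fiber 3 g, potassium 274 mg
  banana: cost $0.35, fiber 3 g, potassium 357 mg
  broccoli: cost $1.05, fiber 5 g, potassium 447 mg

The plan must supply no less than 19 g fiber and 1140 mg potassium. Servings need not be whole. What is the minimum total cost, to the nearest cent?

pasta only: max(19/4, 1140/74) = 15.41 servings → $8.47.
sunflower seeds only: max(19/3, 1140/274) = 6.333 servings → $1.90.
banana only: max(19/3, 1140/357) = 6.333 servings → $2.22.
broccoli only: max(19/5, 1140/447) = 3.8 servings → $3.99.
pasta + sunflower seeds with both tight: 2.043 servings and 3.609 servings → $2.21.
pasta + banana with both tight: 2.789 servings and 2.615 servings → $2.45.
pasta + broccoli with both tight: 1.97 servings and 2.224 servings → $3.42.
sunflower seeds + banana: intersection lies outside the first quadrant.
sunflower seeds + broccoli: intersection lies outside the first quadrant.
banana + broccoli: intersection lies outside the first quadrant.
The minimum over all feasible corners is $1.90.

$1.90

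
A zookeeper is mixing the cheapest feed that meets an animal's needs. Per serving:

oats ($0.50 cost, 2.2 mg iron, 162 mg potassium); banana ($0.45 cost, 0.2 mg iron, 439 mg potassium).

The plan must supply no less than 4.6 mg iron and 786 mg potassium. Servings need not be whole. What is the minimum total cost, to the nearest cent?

At the optimum either one food covers both requirements or two foods hit both targets exactly; no other combination can be cheaper.
oats only: max(4.6/2.2, 786/162) = 4.852 servings → $2.43.
banana only: max(4.6/0.2, 786/439) = 23 servings → $10.35.
oats + banana with both tight: 1.995 servings and 1.054 servings → $1.47.
So the least-cost plan costs $1.47.

$1.47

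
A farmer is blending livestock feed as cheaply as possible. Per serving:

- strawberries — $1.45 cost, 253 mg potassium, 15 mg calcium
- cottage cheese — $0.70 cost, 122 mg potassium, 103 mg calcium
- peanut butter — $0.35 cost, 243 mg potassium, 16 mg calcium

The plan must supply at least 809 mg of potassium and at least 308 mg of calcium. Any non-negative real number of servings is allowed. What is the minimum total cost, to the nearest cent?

$2.57

For a min-cost LP with two ≥-constraints, a basic feasible solution has at most two positive variables.
strawberries only: max(809/253, 308/15) = 20.53 servings → $29.77.
cottage cheese only: max(809/122, 308/103) = 6.631 servings → $4.64.
peanut butter only: max(809/243, 308/16) = 19.25 servings → $6.74.
strawberries + cottage cheese with both tight: 1.888 servings and 2.715 servings → $4.64.
strawberries + peanut butter: the both-tight solution has a negative serving — not a feasible corner.
cottage cheese + peanut butter with both tight: 2.682 servings and 1.983 servings → $2.57.
So the least-cost plan costs $2.57.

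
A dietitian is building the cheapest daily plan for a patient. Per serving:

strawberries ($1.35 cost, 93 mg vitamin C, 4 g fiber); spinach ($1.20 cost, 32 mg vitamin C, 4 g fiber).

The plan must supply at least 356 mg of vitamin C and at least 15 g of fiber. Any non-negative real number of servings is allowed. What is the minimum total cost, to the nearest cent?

Compare the cost at each extreme point of the feasible region.
strawberries only: max(356/93, 15/4) = 3.828 servings → $5.17.
spinach only: max(356/32, 15/4) = 11.12 servings → $13.35.
strawberries + spinach: the both-tight solution has a negative serving — not a feasible corner.
Cheapest feasible corner: $5.17.

$5.17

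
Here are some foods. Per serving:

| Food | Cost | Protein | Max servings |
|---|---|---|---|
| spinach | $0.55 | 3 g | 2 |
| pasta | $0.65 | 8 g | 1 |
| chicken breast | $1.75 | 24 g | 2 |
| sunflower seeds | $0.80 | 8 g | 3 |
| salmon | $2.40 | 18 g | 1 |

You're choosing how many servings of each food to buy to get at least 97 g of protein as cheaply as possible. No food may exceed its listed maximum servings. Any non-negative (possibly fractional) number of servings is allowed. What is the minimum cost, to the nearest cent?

Cost per g of protein: chicken breast $0.0729, pasta $0.0813, sunflower seeds $0.1000, salmon $0.1333, spinach $0.1833.
Take 2 servings of chicken breast: +48.0 g protein for $3.50 (total $3.50, still need 49.0 g).
Take 1 serving of pasta: +8.0 g protein for $0.65 (total $4.15, still need 41.0 g).
Take 3 servings of sunflower seeds: +24.0 g protein for $2.40 (total $6.55, still need 17.0 g).
Take 0.9444 servings of salmon: +17.0 g protein for $2.27 (total $8.82, still need 0.0 g).
Filling from the cheapest source first is optimal under one linear minimum: $8.82.

$8.82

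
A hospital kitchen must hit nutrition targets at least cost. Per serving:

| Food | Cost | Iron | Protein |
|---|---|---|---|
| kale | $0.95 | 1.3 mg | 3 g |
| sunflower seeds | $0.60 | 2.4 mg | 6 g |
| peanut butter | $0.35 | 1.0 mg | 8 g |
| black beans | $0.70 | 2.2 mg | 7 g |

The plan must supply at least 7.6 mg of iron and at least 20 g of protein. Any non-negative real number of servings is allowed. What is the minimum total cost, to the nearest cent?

$1.92

kale only: max(7.6/1.3, 20/3) = 6.667 servings → $6.33.
sunflower seeds only: max(7.6/2.4, 20/6) = 3.333 servings → $2.00.
peanut butter only: max(7.6/1.0, 20/8) = 7.6 servings → $2.66.
black beans only: max(7.6/2.2, 20/7) = 3.455 servings → $2.42.
kale + sunflower seeds with both targets exact would need a negative amount; discard.
kale + peanut butter with both tight: 5.514 servings and 0.4324 servings → $5.39.
kale + black beans with both tight: 3.68 servings and 1.28 servings → $4.39.
sunflower seeds + peanut butter with both tight: 3.091 servings and 0.1818 servings → $1.92.
sunflower seeds + black beans with both tight: 2.556 servings and 0.6667 servings → $2.00.
peanut butter + black beans: intersection lies outside the first quadrant.
The minimum over all feasible corners is $1.92.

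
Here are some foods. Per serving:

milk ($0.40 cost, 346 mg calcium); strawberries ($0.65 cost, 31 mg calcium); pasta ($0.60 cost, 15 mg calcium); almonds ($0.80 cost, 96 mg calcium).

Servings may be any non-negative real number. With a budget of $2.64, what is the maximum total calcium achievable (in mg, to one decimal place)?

2283.6 mg

Calcium per dollar: milk 865, almonds 120, strawberries 47.69, pasta 25.
With no serving limits, spend the whole cost allowance on milk: $2.64 / $0.40 × 346 mg = 2283.6 mg.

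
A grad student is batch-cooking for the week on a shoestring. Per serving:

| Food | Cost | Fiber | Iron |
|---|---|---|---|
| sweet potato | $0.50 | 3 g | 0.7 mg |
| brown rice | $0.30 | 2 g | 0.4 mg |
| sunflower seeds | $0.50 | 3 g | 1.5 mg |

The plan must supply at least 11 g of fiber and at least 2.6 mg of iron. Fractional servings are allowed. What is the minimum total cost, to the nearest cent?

Compare the cost at each extreme point of the feasible region.
sweet potato only: max(11/3, 2.6/0.7) = 3.714 servings → $1.86.
brown rice only: max(11/2, 2.6/0.4) = 6.5 servings → $1.95.
sunflower seeds only: max(11/3, 2.6/1.5) = 3.667 servings → $1.83.
sweet potato + brown rice: intersection lies outside the first quadrant.
sweet potato + sunflower seeds with both tight: 3.625 servings and 0.04167 servings → $1.83.
brown rice + sunflower seeds with both tight: 4.833 servings and 0.4444 servings → $1.67.
So the least-cost plan costs $1.67.

$1.67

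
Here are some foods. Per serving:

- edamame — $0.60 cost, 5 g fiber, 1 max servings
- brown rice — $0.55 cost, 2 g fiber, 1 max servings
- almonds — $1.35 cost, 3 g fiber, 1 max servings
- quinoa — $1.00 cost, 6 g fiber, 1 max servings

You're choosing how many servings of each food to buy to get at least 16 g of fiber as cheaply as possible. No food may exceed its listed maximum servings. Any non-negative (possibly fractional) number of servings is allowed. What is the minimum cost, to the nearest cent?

$3.50

Cost per g of fiber: edamame $0.1200, quinoa $0.1667, brown rice $0.2750, almonds $0.4500.
Take 1 serving of edamame: +5.0 g fiber for $0.60 (total $0.60, still need 11.0 g).
Take 1 serving of quinoa: +6.0 g fiber for $1.00 (total $1.60, still need 5.0 g).
Take 1 serving of brown rice: +2.0 g fiber for $0.55 (total $2.15, still need 3.0 g).
Take 1 serving of almonds: +3.0 g fiber for $1.35 (total $3.50, still need 0.0 g).
Greedy by cheapest-per-g is optimal for a single linear constraint, so the minimum cost is $3.50.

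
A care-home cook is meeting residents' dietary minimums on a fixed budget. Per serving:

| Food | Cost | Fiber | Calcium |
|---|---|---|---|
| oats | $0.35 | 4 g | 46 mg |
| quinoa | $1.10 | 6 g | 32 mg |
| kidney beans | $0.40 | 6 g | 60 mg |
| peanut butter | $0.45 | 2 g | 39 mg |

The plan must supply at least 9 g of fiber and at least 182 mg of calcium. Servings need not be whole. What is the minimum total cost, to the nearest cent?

An LP optimum is at a vertex; with two nutrient constraints at most two foods are used. Check each candidate.
oats only: max(9/4, 182/46) = 3.957 servings → $1.38.
quinoa only: max(9/6, 182/32) = 5.688 servings → $6.26.
kidney beans only: max(9/6, 182/60) = 3.033 servings → $1.21.
peanut butter only: max(9/2, 182/39) = 4.667 servings → $2.10.
oats + quinoa: the both-tight solution has a negative serving — not a feasible corner.
oats + kidney beans: intersection lies outside the first quadrant.
oats + peanut butter: intersection lies outside the first quadrant.
quinoa + kidney beans with both targets exact would need a negative amount; discard.
quinoa + peanut butter with both targets exact would need a negative amount; discard.
kidney beans + peanut butter with both targets exact would need a negative amount; discard.
Cheapest feasible corner: $1.21.

$1.21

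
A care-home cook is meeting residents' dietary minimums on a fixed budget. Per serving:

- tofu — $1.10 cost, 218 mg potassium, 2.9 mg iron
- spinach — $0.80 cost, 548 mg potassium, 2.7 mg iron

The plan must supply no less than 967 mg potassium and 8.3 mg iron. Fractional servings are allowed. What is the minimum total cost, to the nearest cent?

This is a tiny linear program; its minimum lies at a vertex of the feasible set. List the vertices and price them.
tofu only: max(967/218, 8.3/2.9) = 4.436 servings → $4.88.
spinach only: max(967/548, 8.3/2.7) = 3.074 servings → $2.46.
tofu + spinach with both tight: 1.936 servings and 0.9943 servings → $2.93.
The minimum over all feasible corners is $2.46.

$2.46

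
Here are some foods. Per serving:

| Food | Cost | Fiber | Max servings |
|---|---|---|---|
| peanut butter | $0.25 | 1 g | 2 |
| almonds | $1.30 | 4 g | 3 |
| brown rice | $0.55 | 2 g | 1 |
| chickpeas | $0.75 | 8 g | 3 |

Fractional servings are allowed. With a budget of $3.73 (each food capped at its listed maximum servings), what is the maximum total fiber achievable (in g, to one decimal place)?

Fiber per dollar: chickpeas 10.67, peanut butter 4, brown rice 3.636, almonds 3.077.
Take 3 servings of chickpeas: spends $2.25, +24.0 g fiber (running total 24.0 g).
Take 2 servings of peanut butter: spends $0.50, +2.0 g fiber (running total 26.0 g).
Take 1 serving of brown rice: spends $0.55, +2.0 g fiber (running total 28.0 g).
Take 0.3308 servings of almonds: spends $0.43, +1.3 g fiber (running total 29.3 g).
Filling greedily by fiber-per-dollar is optimal for one linear limit, giving 29.3 g.

29.3 g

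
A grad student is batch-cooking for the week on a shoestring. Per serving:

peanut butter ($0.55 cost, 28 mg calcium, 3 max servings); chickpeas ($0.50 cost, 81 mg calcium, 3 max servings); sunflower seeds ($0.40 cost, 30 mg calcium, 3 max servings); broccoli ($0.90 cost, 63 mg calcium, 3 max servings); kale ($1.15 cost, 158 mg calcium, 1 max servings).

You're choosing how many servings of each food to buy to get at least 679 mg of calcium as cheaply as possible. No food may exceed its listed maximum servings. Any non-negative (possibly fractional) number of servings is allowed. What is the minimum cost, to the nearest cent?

$6.54

Cost per mg of calcium: chickpeas $0.0062, kale $0.0073, sunflower seeds $0.0133, broccoli $0.0143, peanut butter $0.0196.
Take 3 servings of chickpeas: +243.0 mg calcium for $1.50 (total $1.50, still need 436.0 mg).
Take 1 serving of kale: +158.0 mg calcium for $1.15 (total $2.65, still need 278.0 mg).
Take 3 servings of sunflower seeds: +90.0 mg calcium for $1.20 (total $3.85, still need 188.0 mg).
Take 2.984 servings of broccoli: +188.0 mg calcium for $2.69 (total $6.54, still need 0.0 mg).
Filling from the cheapest source first is optimal under one linear minimum: $6.54.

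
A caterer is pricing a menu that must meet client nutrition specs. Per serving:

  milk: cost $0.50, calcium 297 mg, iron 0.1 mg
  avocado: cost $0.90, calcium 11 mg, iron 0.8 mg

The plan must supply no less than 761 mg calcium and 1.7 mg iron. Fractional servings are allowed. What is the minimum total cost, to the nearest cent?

$2.88

This is a tiny linear program; its minimum lies at a vertex of the feasible set. List the vertices and price them.
milk only: max(761/297, 1.7/0.1) = 17 servings → $8.50.
avocado only: max(761/11, 1.7/0.8) = 69.18 servings → $62.26.
milk + avocado with both tight: 2.495 servings and 1.813 servings → $2.88.
The minimum over all feasible corners is $2.88.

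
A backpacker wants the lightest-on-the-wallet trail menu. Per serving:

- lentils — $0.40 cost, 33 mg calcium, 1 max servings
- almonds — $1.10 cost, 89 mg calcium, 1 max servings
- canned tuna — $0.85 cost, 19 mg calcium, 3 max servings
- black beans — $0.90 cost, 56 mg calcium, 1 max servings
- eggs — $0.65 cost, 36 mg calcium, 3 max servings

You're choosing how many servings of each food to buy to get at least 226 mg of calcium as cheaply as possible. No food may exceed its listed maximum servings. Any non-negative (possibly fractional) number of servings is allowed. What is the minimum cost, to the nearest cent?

$3.27

Cost per mg of calcium: lentils $0.0121, almonds $0.0124, black beans $0.0161, eggs $0.0181, canned tuna $0.0447.
Take 1 serving of lentils: +33.0 mg calcium for $0.40 (total $0.40, still need 193.0 mg).
Take 1 serving of almonds: +89.0 mg calcium for $1.10 (total $1.50, still need 104.0 mg).
Take 1 serving of black beans: +56.0 mg calcium for $0.90 (total $2.40, still need 48.0 mg).
Take 1.333 servings of eggs: +48.0 mg calcium for $0.87 (total $3.27, still need 0.0 mg).
Filling from the cheapest source first is optimal under one linear minimum: $3.27.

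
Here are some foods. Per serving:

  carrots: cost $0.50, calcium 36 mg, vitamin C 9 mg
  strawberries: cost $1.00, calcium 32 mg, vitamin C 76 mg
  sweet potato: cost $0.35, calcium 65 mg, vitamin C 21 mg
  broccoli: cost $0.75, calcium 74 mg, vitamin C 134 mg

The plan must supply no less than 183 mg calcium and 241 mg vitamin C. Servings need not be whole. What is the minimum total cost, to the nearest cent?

Minimising a linear cost over {calcium ≥ 183, vitamin C ≥ 241, servings ≥ 0} — the optimum is at a vertex, using one or two foods.
carrots only: max(183/36, 241/9) = 26.78 servings → $13.39.
strawberries only: max(183/32, 241/76) = 5.719 servings → $5.72.
sweet potato only: max(183/65, 241/21) = 11.48 servings → $4.02.
broccoli only: max(183/74, 241/134) = 2.473 servings → $1.85.
carrots + strawberries with both tight: 2.531 servings and 2.871 servings → $4.14.
carrots + sweet potato: the both-tight solution has a negative serving — not a feasible corner.
carrots + broccoli with both tight: 1.608 servings and 1.69 servings → $2.07.
strawberries + sweet potato with both tight: 2.77 servings and 1.452 servings → $3.28.
strawberries + broccoli with both targets exact would need a negative amount; discard.
sweet potato + broccoli with both tight: 0.9346 servings and 1.652 servings → $1.57.
Cheapest feasible corner: $1.57.

$1.57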